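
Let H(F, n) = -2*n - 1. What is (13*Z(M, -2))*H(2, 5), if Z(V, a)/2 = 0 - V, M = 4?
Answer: 1144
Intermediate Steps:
Z(V, a) = -2*V (Z(V, a) = 2*(0 - V) = 2*(-V) = -2*V)
H(F, n) = -1 - 2*n
(13*Z(M, -2))*H(2, 5) = (13*(-2*4))*(-1 - 2*5) = (13*(-8))*(-1 - 10) = -104*(-11) = 1144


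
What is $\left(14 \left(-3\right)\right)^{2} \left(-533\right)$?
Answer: $-940212$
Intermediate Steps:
$\left(14 \left(-3\right)\right)^{2} \left(-533\right) = \left(-42\right)^{2} \left(-533\right) = 1764 \left(-533\right) = -940212$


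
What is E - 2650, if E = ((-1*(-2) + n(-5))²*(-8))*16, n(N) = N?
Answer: -3802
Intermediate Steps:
E = -1152 (E = ((-1*(-2) - 5)²*(-8))*16 = ((2 - 5)²*(-8))*16 = ((-3)²*(-8))*16 = (9*(-8))*16 = -72*16 = -1152)
E - 2650 = -1152 - 2650 = -3802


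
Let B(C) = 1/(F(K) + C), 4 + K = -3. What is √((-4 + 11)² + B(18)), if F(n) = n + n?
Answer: √197/2 ≈ 7.0178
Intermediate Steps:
K = -7 (K = -4 - 3 = -7)
F(n) = 2*n
B(C) = 1/(-14 + C) (B(C) = 1/(2*(-7) + C) = 1/(-14 + C))
√((-4 + 11)² + B(18)) = √((-4 + 11)² + 1/(-14 + 18)) = √(7² + 1/4) = √(49 + ¼) = √(197/4) = √197/2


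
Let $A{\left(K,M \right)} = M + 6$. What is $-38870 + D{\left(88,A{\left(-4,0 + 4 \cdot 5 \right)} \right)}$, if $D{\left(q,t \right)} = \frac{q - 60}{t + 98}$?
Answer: $- \frac{1204963}{31} \approx -38870.0$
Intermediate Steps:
$A{\left(K,M \right)} = 6 + M$
$D{\left(q,t \right)} = \frac{-60 + q}{98 + t}$
$-38870 + D{\left(88,A{\left(-4,0 + 4 \cdot 5 \right)} \right)} = -38870 + \frac{-60 + 88}{98 + \left(6 + \left(0 + 4 \cdot 5\right)\right)} = -38870 + \frac{1}{98 + \left(6 + \left(0 + 20\right)\right)} 28 = -38870 + \frac{1}{98 + \left(6 + 20\right)} 28 = -38870 + \frac{1}{98 + 26} \cdot 28 = -38870 + \frac{1}{124} \cdot 28 = -38870 + \frac{7}{31} = - \frac{1204963}{31}$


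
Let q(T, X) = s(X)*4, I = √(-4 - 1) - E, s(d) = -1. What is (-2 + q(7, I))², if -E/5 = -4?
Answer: 36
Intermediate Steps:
E = 20 (E = -5*(-4) = 20)
I = -20 + I*√5 (I = √(-4 - 1) - 1*20 = √(-5) - 20 = I*√5 - 20 = -20 + I*√5 ≈ -20.0 + 2.2361*I)
q(T, X) = -4 (q(T, X) = -1*4 = -4)
(-2 + q(7, I))² = (-2 - 4)² = (-6)² = 36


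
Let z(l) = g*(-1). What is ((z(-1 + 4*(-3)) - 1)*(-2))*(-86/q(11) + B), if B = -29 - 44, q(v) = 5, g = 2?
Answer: -2706/5 ≈ -541.20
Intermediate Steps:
z(l) = -2 (z(l) = 2*(-1) = -2)
B = -73
((z(-1 + 4*(-3)) - 1)*(-2))*(-86/q(11) + B) = ((-2 - 1)*(-2))*(-86/5 - 73) = (-3*(-2))*(-86*1/5 - 73) = 6*(-86/5 - 73) = 6*(-451/5) = -2706/5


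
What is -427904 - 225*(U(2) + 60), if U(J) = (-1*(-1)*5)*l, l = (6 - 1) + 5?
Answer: -452654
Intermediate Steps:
l = 10 (l = 5 + 5 = 10)
U(J) = 50 (U(J) = (-1*(-1)*5)*10 = (1*5)*10 = 5*10 = 50)
-427904 - 225*(U(2) + 60) = -427904 - 225*(50 + 60) = -427904 - 225*110 = -427904 - 1*24750 = -427904 - 24750 = -452654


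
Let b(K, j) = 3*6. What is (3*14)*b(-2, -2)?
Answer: 756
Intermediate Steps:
b(K, j) = 18
(3*14)*b(-2, -2) = (3*14)*18 = 42*18 = 756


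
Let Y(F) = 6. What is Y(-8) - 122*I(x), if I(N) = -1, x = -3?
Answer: 128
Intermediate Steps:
Y(-8) - 122*I(x) = 6 - 122*(-1) = 6 + 122 = 128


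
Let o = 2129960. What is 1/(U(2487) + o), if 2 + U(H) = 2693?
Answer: 1/2132651 ≈ 4.6890e-7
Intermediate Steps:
U(H) = 2691 (U(H) = -2 + 2693 = 2691)
1/(U(2487) + o) = 1/(2691 + 2129960) = 1/2132651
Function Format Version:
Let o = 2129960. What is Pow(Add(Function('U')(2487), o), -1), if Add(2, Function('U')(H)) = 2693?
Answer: Rational(1, 2132651) ≈ 4.6890e-7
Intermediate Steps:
Function('U')(H) = 2691 (Function('U')(H) = Add(-2, 2693) = 2691)
Pow(Add(Function('U')(2487), o), -1) = Pow(Add(2691, 2129960), -1) = Pow(2132651, -1) = Rational(1, 2132651)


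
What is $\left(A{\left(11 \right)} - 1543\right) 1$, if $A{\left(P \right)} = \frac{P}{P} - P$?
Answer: $-1553$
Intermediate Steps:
$A{\left(P \right)} = 1 - P$
$\left(A{\left(11 \right)} - 1543\right) 1 = \left(\left(1 - 11\right) - 1543\right) 1 = \left(-10 - 1543\right) 1 = \left(-1553\right) 1 = -1553$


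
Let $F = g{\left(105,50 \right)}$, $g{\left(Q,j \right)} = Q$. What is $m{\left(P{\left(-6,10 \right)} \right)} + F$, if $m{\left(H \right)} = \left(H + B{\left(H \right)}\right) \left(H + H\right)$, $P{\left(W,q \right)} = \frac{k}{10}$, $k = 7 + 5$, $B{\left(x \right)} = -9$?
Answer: $\frac{2157}{25} \approx 86.28$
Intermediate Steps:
$k = 12$
$P{\left(W,q \right)} = \frac{6}{5}$ ($P{\left(W,q \right)} = \frac{12}{10} = 12 \cdot \frac{1}{10} = \frac{6}{5}$)
$F = 105$
$m{\left(H \right)} = 2 H \left(-9 + H\right)$ ($m{\left(H \right)} = \left(H - 9\right) \left(H + H\right) = \left(-9 + H\right) 2 H = 2 H \left(-9 + H\right)$)
$m{\left(P{\left(-6,10 \right)} \right)} + F = 2 \cdot \frac{6}{5} \left(-9 + \frac{6}{5}\right) + 105 = 2 \cdot \frac{6}{5} \left(- \frac{39}{5}\right) + 105 = - \frac{468}{25} + 105 = \frac{2157}{25}$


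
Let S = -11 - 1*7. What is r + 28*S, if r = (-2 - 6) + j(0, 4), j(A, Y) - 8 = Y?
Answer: -500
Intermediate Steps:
j(A, Y) = 8 + Y
S = -18 (S = -11 - 7 = -18)
r = 4 (r = (-2 - 6) + (8 + 4) = -8 + 12 = 4)
r + 28*S = 4 + 28*(-18) = 4 - 504 = -500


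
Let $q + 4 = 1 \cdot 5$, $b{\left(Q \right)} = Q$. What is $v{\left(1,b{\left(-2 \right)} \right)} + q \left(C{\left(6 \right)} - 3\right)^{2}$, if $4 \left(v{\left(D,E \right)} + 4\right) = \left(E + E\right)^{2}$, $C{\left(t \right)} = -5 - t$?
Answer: $196$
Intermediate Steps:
$v{\left(D,E \right)} = -4 + E^{2}$ ($v{\left(D,E \right)} = -4 + \frac{\left(E + E\right)^{2}}{4} = -4 + \frac{\left(2 E\right)^{2}}{4} = -4 + \frac{4 E^{2}}{4} = -4 + E^{2}$)
$q = 1$ ($q = -4 + 1 \cdot 5 = -4 + 5 = 1$)
$v{\left(1,b{\left(-2 \right)} \right)} + q \left(C{\left(6 \right)} - 3\right)^{2} = \left(-4 + \left(-2\right)^{2}\right) + 1 \left(\left(-5 - 6\right) - 3\right)^{2} = \left(-4 + 4\right) + 1 \left(\left(-5 - 6\right) - 3\right)^{2} = 0 + 1 \left(-11 - 3\right)^{2} = 0 + 1 \left(-14\right)^{2} = 0 + 1 \cdot 196 = 0 + 196 = 196$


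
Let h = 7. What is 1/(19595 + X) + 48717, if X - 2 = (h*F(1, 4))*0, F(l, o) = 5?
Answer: 954707050/19597 ≈ 48717.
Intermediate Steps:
X = 2 (X = 2 + (7*5)*0 = 2 + 35*0 = 2 + 0 = 2)
1/(19595 + X) + 48717 = 1/(19595 + 2) + 48717 = 1/19597 + 48717 = 954707050/19597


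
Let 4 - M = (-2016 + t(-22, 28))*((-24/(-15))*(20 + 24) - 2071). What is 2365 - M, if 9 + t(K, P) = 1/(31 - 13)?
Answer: 364811837/90 ≈ 4.0535e+6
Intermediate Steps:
t(K, P) = -161/18 (t(K, P) = -9 + 1/(31 - 13) = -9 + 1/18 = -161/18)
M = -364598987/90 (M = 4 - (-2016 - 161/18)*((-24/(-15))*(20 + 24) - 2071) = 4 - (-36449)*(-24*(-1/15)*44 - 2071)/18 = 4 - (-36449)*((8/5)*44 - 2071)/18 = 4 - (-36449)*(352/5 - 2071)/18 = 4 - (-36449)*(-10003)/(18*5) = 4 - 1*364599347/90 = 4 - 364599347/90 = -364598987/90 ≈ -4.0511e+6)
2365 - M = 2365 - 1*(-364598987/90) = 2365 + 364598987/90 = 364811837/90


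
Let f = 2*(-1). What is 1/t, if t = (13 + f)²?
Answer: 1/121 ≈ 0.0082645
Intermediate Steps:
f = -2
t = 121 (t = (13 - 2)² = 11² = 121)
1/t = 1/121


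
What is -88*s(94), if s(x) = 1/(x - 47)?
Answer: -88/47 ≈ -1.8723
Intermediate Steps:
s(x) = 1/(-47 + x)
-88*s(94) = -88/(-47 + 94) = -88/47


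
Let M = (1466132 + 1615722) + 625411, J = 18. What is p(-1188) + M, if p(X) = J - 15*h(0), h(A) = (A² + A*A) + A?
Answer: 3707283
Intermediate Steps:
h(A) = A + 2*A² (h(A) = (A² + A²) + A = 2*A² + A = A + 2*A²)
M = 3707265 (M = 3081854 + 625411 = 3707265)
p(X) = 18 (p(X) = 18 - 0*(1 + 2*0) = 18 - 0*(1 + 0) = 18 - 0 = 18 - 15*0 = 18 + 0 = 18)
p(-1188) + M = 18 + 3707265 = 3707283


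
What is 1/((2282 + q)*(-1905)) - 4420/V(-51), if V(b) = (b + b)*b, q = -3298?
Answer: -83870749/98709480 ≈ -0.84967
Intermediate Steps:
V(b) = 2*b² (V(b) = (2*b)*b = 2*b²)
1/((2282 + q)*(-1905)) - 4420/V(-51) = 1/((2282 - 3298)*(-1905)) - 4420/(2*(-51)²) = -1/1905/(-1016) - 4420/(2*2601) = -1/1016*(-1/1905) - 4420/5202 = 1/1935480 - 4420*1/5202 = 1/1935480 - 130/153 = -83870749/98709480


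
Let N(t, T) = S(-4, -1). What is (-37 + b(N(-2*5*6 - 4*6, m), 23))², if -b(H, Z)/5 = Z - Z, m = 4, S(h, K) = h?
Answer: 1369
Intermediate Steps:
N(t, T) = -4
b(H, Z) = 0 (b(H, Z) = -5*(Z - Z) = -5*0 = 0)
(-37 + b(N(-2*5*6 - 4*6, m), 23))² = (-37 + 0)² = (-37)² = 1369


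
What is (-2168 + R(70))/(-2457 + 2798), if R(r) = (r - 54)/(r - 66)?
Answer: -2164/341 ≈ -6.3460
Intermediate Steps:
R(r) = (-54 + r)/(-66 + r)
(-2168 + R(70))/(-2457 + 2798) = (-2168 + (-54 + 70)/(-66 + 70))/(-2457 + 2798) = (-2168 + 16/4)/341 = (-2168 + (¼)*16)*(1/341) = (-2168 + 4)*(1/341) = -2164*1/341 = -2164/341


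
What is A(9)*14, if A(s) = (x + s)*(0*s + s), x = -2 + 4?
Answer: 1386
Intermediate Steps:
x = 2
A(s) = s*(2 + s) (A(s) = (2 + s)*(0*s + s) = (2 + s)*(0 + s) = (2 + s)*s = s*(2 + s))
A(9)*14 = (9*(2 + 9))*14 = (9*11)*14 = 99*14 = 1386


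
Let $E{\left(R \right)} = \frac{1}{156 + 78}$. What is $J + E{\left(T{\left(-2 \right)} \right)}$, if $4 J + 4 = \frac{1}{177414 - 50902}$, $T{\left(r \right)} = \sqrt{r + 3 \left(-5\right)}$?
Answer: $- \frac{58954475}{59207616} \approx -0.99572$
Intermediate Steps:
$T{\left(r \right)} = \sqrt{-15 + r}$ ($T{\left(r \right)} = \sqrt{r - 15} = \sqrt{-15 + r}$)
$E{\left(R \right)} = \frac{1}{234}$
$J = - \frac{506047}{506048}$ ($J = -1 + \frac{1}{4 \left(177414 - 50902\right)} = -1 + \frac{1}{4 \cdot 126512} = -1 + \frac{1}{4} \cdot \frac{1}{126512} = -1 + \frac{1}{506048} = - \frac{506047}{506048} \approx -1.0$)
$J + E{\left(T{\left(-2 \right)} \right)} = - \frac{506047}{506048} + \frac{1}{234} = - \frac{58954475}{59207616}$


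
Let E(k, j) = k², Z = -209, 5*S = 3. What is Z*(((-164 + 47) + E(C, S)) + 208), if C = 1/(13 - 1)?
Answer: -2738945/144 ≈ -19020.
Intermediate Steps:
S = ⅗ (S = (⅕)*3 = ⅗ ≈ 0.60000)
C = 1/12 ≈ 0.083333
Z*(((-164 + 47) + E(C, S)) + 208) = -209*(((-164 + 47) + (1/12)²) + 208) = -209*((-117 + 1/144) + 208) = -209*(-16847/144 + 208) = -209*13105/144 = -2738945/144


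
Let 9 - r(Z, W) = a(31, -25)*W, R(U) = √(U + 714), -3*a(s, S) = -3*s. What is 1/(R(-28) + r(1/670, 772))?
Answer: -23923/572309243 - 7*√14/572309243 ≈ -4.1847e-5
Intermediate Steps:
a(s, S) = s (a(s, S) = -(-1)*s = s)
R(U) = √(714 + U)
r(Z, W) = 9 - 31*W
1/(R(-28) + r(1/670, 772)) = 1/(√(714 - 28) + (9 - 31*772)) = 1/(√686 + (9 - 23932)) = 1/(7*√14 - 23923) = 1/(-23923 + 7*√14)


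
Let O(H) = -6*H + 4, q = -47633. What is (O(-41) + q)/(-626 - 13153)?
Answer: 47383/13779 ≈ 3.4388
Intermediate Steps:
O(H) = 4 - 6*H
(O(-41) + q)/(-626 - 13153) = ((4 - 6*(-41)) - 47633)/(-626 - 13153) = ((4 + 246) - 47633)/(-13779) = (250 - 47633)*(-1/13779) = -47383*(-1/13779) = 47383/13779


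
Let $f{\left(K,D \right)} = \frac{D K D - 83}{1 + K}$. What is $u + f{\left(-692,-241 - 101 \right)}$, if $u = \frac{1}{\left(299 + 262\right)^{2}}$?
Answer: $\frac{25473256836982}{217472211} \approx 1.1713 \cdot 10^{5}$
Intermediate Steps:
$f{\left(K,D \right)} = \frac{-83 + K D^{2}}{1 + K}$ ($f{\left(K,D \right)} = \frac{K D^{2} - 83}{1 + K} = \frac{-83 + K D^{2}}{1 + K}$)
$u = \frac{1}{314721}$ ($u = \frac{1}{561^{2}} = \frac{1}{314721} \approx 3.1774 \cdot 10^{-6}$)
$u + f{\left(-692,-241 - 101 \right)} = \frac{1}{314721} + \frac{-83 - 692 \left(-241 - 101\right)^{2}}{1 - 692} = \frac{1}{314721} + \frac{-83 - 692 \left(-241 - 101\right)^{2}}{-691} = \frac{1}{314721} - \frac{-83 - 692 \left(-342\right)^{2}}{691} = \frac{1}{314721} - \frac{-83 - 80939088}{691} = \frac{1}{314721} - - \frac{80939171}{691} = \frac{1}{314721} + \frac{80939171}{691} = \frac{25473256836982}{217472211}$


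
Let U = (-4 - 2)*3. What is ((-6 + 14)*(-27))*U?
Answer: 3888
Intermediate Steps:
U = -18 (U = -6*3 = -18)
((-6 + 14)*(-27))*U = ((-6 + 14)*(-27))*(-18) = (8*(-27))*(-18) = -216*(-18) = 3888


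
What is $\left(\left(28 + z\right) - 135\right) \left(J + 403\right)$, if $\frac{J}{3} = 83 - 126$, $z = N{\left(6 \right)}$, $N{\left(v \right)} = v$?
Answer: $-27674$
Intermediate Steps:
$z = 6$
$J = -129$ ($J = 3 \left(83 - 126\right) = 3 \left(-43\right) = -129$)
$\left(\left(28 + z\right) - 135\right) \left(J + 403\right) = \left(\left(28 + 6\right) - 135\right) \left(-129 + 403\right) = \left(34 - 135\right) 274 = \left(-101\right) 274 = -27674$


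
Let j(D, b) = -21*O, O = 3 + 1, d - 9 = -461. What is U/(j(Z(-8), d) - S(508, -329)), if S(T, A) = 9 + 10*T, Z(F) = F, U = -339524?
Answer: 339524/5173 ≈ 65.634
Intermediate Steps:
d = -452 (d = 9 - 461 = -452)
O = 4
j(D, b) = -84 (j(D, b) = -21*4 = -84)
U/(j(Z(-8), d) - S(508, -329)) = -339524/(-84 - (9 + 10*508)) = -339524/(-84 - (9 + 5080)) = -339524/(-84 - 1*5089) = -339524/(-84 - 5089) = -339524/(-5173) = -339524*(-1/5173) = 339524/5173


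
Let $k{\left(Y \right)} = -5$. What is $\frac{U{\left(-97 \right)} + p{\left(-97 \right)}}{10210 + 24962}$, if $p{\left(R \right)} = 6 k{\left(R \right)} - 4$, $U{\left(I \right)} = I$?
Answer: $- \frac{131}{35172} \approx -0.0037246$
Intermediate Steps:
$p{\left(R \right)} = -34$ ($p{\left(R \right)} = 6 \left(-5\right) - 4 = -30 - 4 = -34$)
$\frac{U{\left(-97 \right)} + p{\left(-97 \right)}}{10210 + 24962} = \frac{-97 - 34}{10210 + 24962} = - \frac{131}{35172}$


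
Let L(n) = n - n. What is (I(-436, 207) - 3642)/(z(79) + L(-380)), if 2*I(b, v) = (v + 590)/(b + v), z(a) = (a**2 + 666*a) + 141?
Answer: -1668833/27020168 ≈ -0.061763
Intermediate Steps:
L(n) = 0
z(a) = 141 + a**2 + 666*a
I(b, v) = (590 + v)/(2*(b + v)) (I(b, v) = ((v + 590)/(b + v))/2 = ((590 + v)/(b + v))/2 = (590 + v)/(2*(b + v)))
(I(-436, 207) - 3642)/(z(79) + L(-380)) = ((295 + (1/2)*207)/(-436 + 207) - 3642)/((141 + 79**2 + 666*79) + 0) = ((295 + 207/2)/(-229) - 3642)/((141 + 6241 + 52614) + 0) = (-1/229*797/2 - 3642)/(58996 + 0) = (-797/458 - 3642)/58996 = -1668833/458*1/58996 = -1668833/27020168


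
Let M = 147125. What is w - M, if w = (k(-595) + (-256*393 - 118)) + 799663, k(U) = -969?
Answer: 550843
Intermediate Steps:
w = 697968 (w = (-969 + (-256*393 - 118)) + 799663 = (-969 + (-100608 - 118)) + 799663 = (-969 - 100726) + 799663 = -101695 + 799663 = 697968)
w - M = 697968 - 1*147125 = 697968 - 147125 = 550843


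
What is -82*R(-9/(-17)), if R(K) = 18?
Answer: -1476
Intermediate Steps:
-82*R(-9/(-17)) = -82*18 = -1476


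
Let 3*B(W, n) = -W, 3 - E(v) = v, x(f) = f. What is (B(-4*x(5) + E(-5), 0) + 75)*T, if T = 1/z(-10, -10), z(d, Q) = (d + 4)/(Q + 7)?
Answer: 79/2 ≈ 39.500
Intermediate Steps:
E(v) = 3 - v
z(d, Q) = (4 + d)/(7 + Q)
T = ½ (T = 1/((4 - 10)/(7 - 10)) = 1/(-6/(-3)) = 1/(-⅓*(-6)) = 1/2 = ½ ≈ 0.50000)
B(W, n) = -W/3 (B(W, n) = (-W)/3 = -W/3)
(B(-4*x(5) + E(-5), 0) + 75)*T = (-(-4*5 + (3 - 1*(-5)))/3 + 75)*(½) = (-(-20 + (3 + 5))/3 + 75)*(½) = (-(-20 + 8)/3 + 75)*(½) = (-⅓*(-12) + 75)*(½) = (4 + 75)*(½) = 79*(½) = 79/2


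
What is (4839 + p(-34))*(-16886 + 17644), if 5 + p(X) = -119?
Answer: 3573970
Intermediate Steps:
p(X) = -124 (p(X) = -5 - 119 = -124)
(4839 + p(-34))*(-16886 + 17644) = (4839 - 124)*(-16886 + 17644) = 4715*758 = 3573970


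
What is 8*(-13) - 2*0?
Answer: -104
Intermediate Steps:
8*(-13) - 2*0 = -104 + 0 = -104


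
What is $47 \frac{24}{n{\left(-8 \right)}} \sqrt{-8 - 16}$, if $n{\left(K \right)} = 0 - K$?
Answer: $282 i \sqrt{6} \approx 690.76 i$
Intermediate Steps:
$n{\left(K \right)} = - K$
$47 \frac{24}{n{\left(-8 \right)}} \sqrt{-8 - 16} = 47 \frac{24}{\left(-1\right) \left(-8\right)} \sqrt{-8 - 16} = 47 \cdot \frac{24}{8} \sqrt{-24} = 47 \cdot 24 \cdot \frac{1}{8} \cdot 2 i \sqrt{6} = 47 \cdot 3 \cdot 2 i \sqrt{6} = 141 \cdot 2 i \sqrt{6} = 282 i \sqrt{6}$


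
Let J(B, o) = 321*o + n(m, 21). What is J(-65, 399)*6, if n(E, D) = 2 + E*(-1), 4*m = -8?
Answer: 768498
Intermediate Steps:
m = -2 (m = (¼)*(-8) = -2)
n(E, D) = 2 - E
J(B, o) = 4 + 321*o (J(B, o) = 321*o + (2 - 1*(-2)) = 321*o + (2 + 2) = 321*o + 4 = 4 + 321*o)
J(-65, 399)*6 = (4 + 321*399)*6 = (4 + 128079)*6 = 128083*6 = 768498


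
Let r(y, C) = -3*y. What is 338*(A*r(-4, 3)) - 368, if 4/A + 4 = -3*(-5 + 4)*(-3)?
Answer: -1616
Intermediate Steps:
A = -4/13 (A = 4/(-4 - 3*(-5 + 4)*(-3)) = 4/(-4 - 3*(-1)*(-3)) = 4/(-4 + 3*(-3)) = 4/(-4 - 9) = 4/(-13) = 4*(-1/13) = -4/13 ≈ -0.30769)
338*(A*r(-4, 3)) - 368 = 338*(-(-12)*(-4)/13) - 368 = 338*(-4/13*12) - 368 = 338*(-48/13) - 368 = -1248 - 368 = -1616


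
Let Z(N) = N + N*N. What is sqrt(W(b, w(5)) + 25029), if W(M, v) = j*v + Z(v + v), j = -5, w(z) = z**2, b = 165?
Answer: sqrt(27454) ≈ 165.69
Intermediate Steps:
Z(N) = N + N**2
W(M, v) = -5*v + 2*v*(1 + 2*v) (W(M, v) = -5*v + (v + v)*(1 + (v + v)) = -5*v + (2*v)*(1 + 2*v) = -5*v + 2*v*(1 + 2*v))
sqrt(W(b, w(5)) + 25029) = sqrt(5**2*(-3 + 4*5**2) + 25029) = sqrt(25*(-3 + 4*25) + 25029) = sqrt(25*(-3 + 100) + 25029) = sqrt(25*97 + 25029) = sqrt(2425 + 25029) = sqrt(27454)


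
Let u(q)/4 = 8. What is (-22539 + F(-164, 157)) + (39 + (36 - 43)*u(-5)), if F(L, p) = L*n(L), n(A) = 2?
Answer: -23052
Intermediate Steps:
u(q) = 32 (u(q) = 4*8 = 32)
F(L, p) = 2*L (F(L, p) = L*2 = 2*L)
(-22539 + F(-164, 157)) + (39 + (36 - 43)*u(-5)) = (-22539 + 2*(-164)) + (39 + (36 - 43)*32) = (-22539 - 328) + (39 - 7*32) = -22867 + (39 - 224) = -22867 - 185 = -23052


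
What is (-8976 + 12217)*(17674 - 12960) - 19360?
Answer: 15258714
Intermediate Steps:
(-8976 + 12217)*(17674 - 12960) - 19360 = 3241*4714 - 19360 = 15278074 - 19360 = 15258714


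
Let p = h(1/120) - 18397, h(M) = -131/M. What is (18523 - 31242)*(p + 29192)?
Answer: 62641075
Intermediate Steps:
p = -34117 (p = -131/(1/120) - 18397 = -131/1/120 - 18397 = -131*120 - 18397 = -15720 - 18397 = -34117)
(18523 - 31242)*(p + 29192) = (18523 - 31242)*(-34117 + 29192) = -12719*(-4925) = 62641075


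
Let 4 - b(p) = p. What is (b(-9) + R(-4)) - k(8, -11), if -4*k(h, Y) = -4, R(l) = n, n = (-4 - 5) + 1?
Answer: 4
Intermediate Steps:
n = -8 (n = -9 + 1 = -8)
R(l) = -8
k(h, Y) = 1 (k(h, Y) = -¼*(-4) = 1)
b(p) = 4 - p
(b(-9) + R(-4)) - k(8, -11) = ((4 - 1*(-9)) - 8) - 1*1 = ((4 + 9) - 8) - 1 = (13 - 8) - 1 = 5 - 1 = 4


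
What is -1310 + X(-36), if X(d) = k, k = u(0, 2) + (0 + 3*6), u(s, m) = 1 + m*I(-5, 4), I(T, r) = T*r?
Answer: -1331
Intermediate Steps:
u(s, m) = 1 - 20*m (u(s, m) = 1 + m*(-5*4) = 1 + m*(-20) = 1 - 20*m)
k = -21 (k = (1 - 20*2) + (0 + 3*6) = (1 - 40) + (0 + 18) = -39 + 18 = -21)
X(d) = -21
-1310 + X(-36) = -1310 - 21 = -1331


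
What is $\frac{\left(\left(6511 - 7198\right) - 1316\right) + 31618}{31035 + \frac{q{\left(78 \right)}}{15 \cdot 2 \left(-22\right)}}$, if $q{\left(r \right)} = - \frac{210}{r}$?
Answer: $\frac{50819340}{53256067} \approx 0.95424$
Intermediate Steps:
$\frac{\left(\left(6511 - 7198\right) - 1316\right) + 31618}{31035 + \frac{q{\left(78 \right)}}{15 \cdot 2 \left(-22\right)}} = \frac{\left(\left(6511 - 7198\right) - 1316\right) + 31618}{31035 + \frac{\left(-210\right) \frac{1}{78}}{15 \cdot 2 \left(-22\right)}} = \frac{\left(-687 - 1316\right) + 31618}{31035 + \frac{\left(-210\right) \frac{1}{78}}{30 \left(-22\right)}} = \frac{-2003 + 31618}{31035 - \frac{35}{13 \left(-660\right)}} = \frac{29615}{31035 - - \frac{7}{1716}} = \frac{29615}{31035 + \frac{7}{1716}} = \frac{29615}{\frac{53256067}{1716}} = 29615 \cdot \frac{1716}{53256067} = \frac{50819340}{53256067}$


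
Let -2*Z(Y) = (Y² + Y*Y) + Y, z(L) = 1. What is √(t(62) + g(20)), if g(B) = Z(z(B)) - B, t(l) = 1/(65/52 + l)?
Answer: I*√5500726/506 ≈ 4.6351*I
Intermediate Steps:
Z(Y) = -Y² - Y/2 (Z(Y) = -((Y² + Y*Y) + Y)/2 = -((Y² + Y²) + Y)/2 = -(2*Y² + Y)/2 = -(Y + 2*Y²)/2 = -Y² - Y/2)
t(l) = 1/(5/4 + l) (t(l) = 1/(65*(1/52) + l) = 1/(5/4 + l))
g(B) = -3/2 - B (g(B) = -1*1*(½ + 1) - B = -1*1*3/2 - B = -3/2 - B)
√(t(62) + g(20)) = √(4/(5 + 4*62) + (-3/2 - 1*20)) = √(4/(5 + 248) + (-3/2 - 20)) = √(4/253 - 43/2) = √(-10871/506) = I*√5500726/506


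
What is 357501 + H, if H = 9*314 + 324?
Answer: 360651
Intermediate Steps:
H = 3150 (H = 2826 + 324 = 3150)
357501 + H = 357501 + 3150 = 360651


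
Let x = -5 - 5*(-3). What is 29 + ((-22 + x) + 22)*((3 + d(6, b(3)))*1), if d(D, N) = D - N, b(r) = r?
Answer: 89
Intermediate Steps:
x = 10 (x = -5 + 15 = 10)
29 + ((-22 + x) + 22)*((3 + d(6, b(3)))*1) = 29 + ((-22 + 10) + 22)*((3 + (6 - 1*3))*1) = 29 + (-12 + 22)*((3 + (6 - 3))*1) = 29 + 10*((3 + 3)*1) = 29 + 10*(6*1) = 29 + 10*6 = 29 + 60 = 89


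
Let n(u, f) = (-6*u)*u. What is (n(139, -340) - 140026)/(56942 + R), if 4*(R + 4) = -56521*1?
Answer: -1023808/171231 ≈ -5.9791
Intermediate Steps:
R = -56537/4 (R = -4 + (-56521*1)/4 = -4 + (¼)*(-56521) = -4 - 56521/4 = -56537/4 ≈ -14134.)
n(u, f) = -6*u²
(n(139, -340) - 140026)/(56942 + R) = (-6*139² - 140026)/(56942 - 56537/4) = (-6*19321 - 140026)/(171231/4) = (-115926 - 140026)*(4/171231) = -255952*4/171231 = -1023808/171231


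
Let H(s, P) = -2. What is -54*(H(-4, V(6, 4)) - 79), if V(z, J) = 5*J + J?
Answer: 4374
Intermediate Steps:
V(z, J) = 6*J
-54*(H(-4, V(6, 4)) - 79) = -54*(-2 - 79) = -54*(-81) = 4374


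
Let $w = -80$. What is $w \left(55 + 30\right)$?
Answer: $-6800$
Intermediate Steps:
$w \left(55 + 30\right) = - 80 \left(55 + 30\right) = \left(-80\right) 85 = -6800$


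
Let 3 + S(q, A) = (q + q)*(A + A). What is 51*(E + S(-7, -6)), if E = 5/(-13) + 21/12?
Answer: 441201/52 ≈ 8484.6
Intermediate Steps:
S(q, A) = -3 + 4*A*q (S(q, A) = -3 + (q + q)*(A + A) = -3 + (2*q)*(2*A) = -3 + 4*A*q)
E = 71/52 (E = 5*(-1/13) + 21*(1/12) = -5/13 + 7/4 = 71/52 ≈ 1.3654)
51*(E + S(-7, -6)) = 51*(71/52 + (-3 + 4*(-6)*(-7))) = 51*(71/52 + (-3 + 168)) = 51*(71/52 + 165) = 51*(8651/52) = 441201/52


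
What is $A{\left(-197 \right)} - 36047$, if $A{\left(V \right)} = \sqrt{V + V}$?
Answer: $-36047 + i \sqrt{394} \approx -36047.0 + 19.849 i$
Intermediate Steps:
$A{\left(V \right)} = \sqrt{2} \sqrt{V}$ ($A{\left(V \right)} = \sqrt{2 V} = \sqrt{2} \sqrt{V}$)
$A{\left(-197 \right)} - 36047 = \sqrt{2} \sqrt{-197} - 36047 = \sqrt{2} i \sqrt{197} - 36047 = i \sqrt{394} - 36047 = -36047 + i \sqrt{394}$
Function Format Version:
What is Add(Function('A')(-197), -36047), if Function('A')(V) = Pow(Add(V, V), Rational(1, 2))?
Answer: Add(-36047, Mul(I, Pow(394, Rational(1, 2)))) ≈ Add(-36047., Mul(19.849, I))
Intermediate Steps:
Function('A')(V) = Mul(Pow(2, Rational(1, 2)), Pow(V, Rational(1, 2))) (Function('A')(V) = Pow(Mul(2, V), Rational(1, 2)) = Mul(Pow(2, Rational(1, 2)), Pow(V, Rational(1, 2))))
Add(Function('A')(-197), -36047) = Add(Mul(Pow(2, Rational(1, 2)), Pow(-197, Rational(1, 2))), -36047) = Add(Mul(Pow(2, Rational(1, 2)), Mul(I, Pow(197, Rational(1, 2)))), -36047) = Add(Mul(I, Pow(394, Rational(1, 2))), -36047) = Add(-36047, Mul(I, Pow(394, Rational(1, 2))))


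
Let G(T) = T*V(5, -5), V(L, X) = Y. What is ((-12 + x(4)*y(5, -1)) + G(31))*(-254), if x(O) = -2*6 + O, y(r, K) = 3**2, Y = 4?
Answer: -10160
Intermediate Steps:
y(r, K) = 9
x(O) = -12 + O
V(L, X) = 4
G(T) = 4*T (G(T) = T*4 = 4*T)
((-12 + x(4)*y(5, -1)) + G(31))*(-254) = ((-12 + (-12 + 4)*9) + 4*31)*(-254) = ((-12 - 8*9) + 124)*(-254) = ((-12 - 72) + 124)*(-254) = (-84 + 124)*(-254) = 40*(-254) = -10160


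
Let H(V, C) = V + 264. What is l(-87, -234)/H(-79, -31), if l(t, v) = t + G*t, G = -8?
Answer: 609/185 ≈ 3.2919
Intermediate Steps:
H(V, C) = 264 + V
l(t, v) = -7*t (l(t, v) = t - 8*t = -7*t)
l(-87, -234)/H(-79, -31) = (-7*(-87))/(264 - 79) = 609/185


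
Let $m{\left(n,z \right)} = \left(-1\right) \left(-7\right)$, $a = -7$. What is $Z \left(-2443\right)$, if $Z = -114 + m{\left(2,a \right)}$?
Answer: $261401$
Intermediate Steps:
$m{\left(n,z \right)} = 7$
$Z = -107$ ($Z = -114 + 7 = -107$)
$Z \left(-2443\right) = \left(-107\right) \left(-2443\right) = 261401$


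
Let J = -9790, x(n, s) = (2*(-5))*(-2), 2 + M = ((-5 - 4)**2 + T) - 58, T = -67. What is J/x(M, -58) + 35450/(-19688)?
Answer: -4836363/9844 ≈ -491.30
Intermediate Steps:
M = -46 (M = -2 + (((-5 - 4)**2 - 67) - 58) = -2 + (((-9)**2 - 67) - 58) = -2 + ((81 - 67) - 58) = -2 + (14 - 58) = -2 - 44 = -46)
x(n, s) = 20 (x(n, s) = -10*(-2) = 20)
J/x(M, -58) + 35450/(-19688) = -9790/20 + 35450/(-19688) = -9790*1/20 + 35450*(-1/19688) = -979/2 - 17725/9844 = -4836363/9844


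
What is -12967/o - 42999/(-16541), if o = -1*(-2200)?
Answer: -119889347/36390200 ≈ -3.2946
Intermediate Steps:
o = 2200
-12967/o - 42999/(-16541) = -12967/2200 - 42999/(-16541) = -12967*1/2200 - 42999*(-1/16541) = -12967/2200 + 42999/16541 = -119889347/36390200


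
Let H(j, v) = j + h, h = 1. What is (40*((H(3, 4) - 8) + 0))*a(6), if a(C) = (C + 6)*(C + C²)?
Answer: -80640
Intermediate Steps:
H(j, v) = 1 + j (H(j, v) = j + 1 = 1 + j)
a(C) = (6 + C)*(C + C²)
(40*((H(3, 4) - 8) + 0))*a(6) = (40*(((1 + 3) - 8) + 0))*(6*(6 + 6² + 7*6)) = (40*((4 - 8) + 0))*(6*(6 + 36 + 42)) = (40*(-4 + 0))*(6*84) = (40*(-4))*504 = -160*504 = -80640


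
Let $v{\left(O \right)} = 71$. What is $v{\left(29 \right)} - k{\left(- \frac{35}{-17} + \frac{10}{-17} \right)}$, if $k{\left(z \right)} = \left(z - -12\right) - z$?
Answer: $59$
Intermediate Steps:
$k{\left(z \right)} = 12$ ($k{\left(z \right)} = \left(z + 12\right) - z = \left(12 + z\right) - z = 12$)
$v{\left(29 \right)} - k{\left(- \frac{35}{-17} + \frac{10}{-17} \right)} = 71 - 12 = 59$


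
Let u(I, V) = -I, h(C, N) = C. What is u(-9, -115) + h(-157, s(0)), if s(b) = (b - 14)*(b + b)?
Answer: -148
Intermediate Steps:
s(b) = 2*b*(-14 + b) (s(b) = (-14 + b)*(2*b) = 2*b*(-14 + b))
u(-9, -115) + h(-157, s(0)) = -1*(-9) - 157 = 9 - 157 = -148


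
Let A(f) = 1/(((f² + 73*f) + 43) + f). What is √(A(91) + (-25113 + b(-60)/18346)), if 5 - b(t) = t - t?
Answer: 2*I*√29945804208377651301/69063517 ≈ 158.47*I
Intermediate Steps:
b(t) = 5 (b(t) = 5 - (t - t) = 5 - 1*0 = 5 + 0 = 5)
A(f) = 1/(43 + f² + 74*f) (A(f) = 1/((43 + f² + 73*f) + f) = 1/(43 + f² + 74*f))
√(A(91) + (-25113 + b(-60)/18346)) = √(1/(43 + 91² + 74*91) + (-25113 + 5/18346)) = √(1/(43 + 8281 + 6734) + (-25113 + 5*(1/18346))) = √(1/15058 + (-25113 + 5/18346)) = √(1/15058 - 460723093/18346) = √(-1734392079012/69063517) = 2*I*√29945804208377651301/69063517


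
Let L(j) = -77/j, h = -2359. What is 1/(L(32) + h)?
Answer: -32/75565 ≈ -0.00042348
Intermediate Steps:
1/(L(32) + h) = 1/(-77/32 - 2359) = 1/(-75565/32) = -32/75565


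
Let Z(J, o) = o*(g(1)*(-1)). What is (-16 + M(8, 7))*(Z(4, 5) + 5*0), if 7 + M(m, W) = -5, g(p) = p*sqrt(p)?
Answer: 140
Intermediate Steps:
g(p) = p**(3/2)
M(m, W) = -12 (M(m, W) = -7 - 5 = -12)
Z(J, o) = -o (Z(J, o) = o*(1**(3/2)*(-1)) = o*(1*(-1)) = o*(-1) = -o)
(-16 + M(8, 7))*(Z(4, 5) + 5*0) = (-16 - 12)*(-1*5 + 5*0) = -28*(-5 + 0) = -28*(-5) = 140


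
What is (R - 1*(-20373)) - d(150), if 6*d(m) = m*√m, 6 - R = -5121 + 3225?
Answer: 22275 - 125*√6 ≈ 21969.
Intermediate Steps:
R = 1902 (R = 6 - (-5121 + 3225) = 6 - 1*(-1896) = 6 + 1896 = 1902)
d(m) = m^(3/2)/6 (d(m) = (m*√m)/6 = m^(3/2)/6)
(R - 1*(-20373)) - d(150) = (1902 - 1*(-20373)) - 150^(3/2)/6 = (1902 + 20373) - 750*√6/6 = 22275 - 125*√6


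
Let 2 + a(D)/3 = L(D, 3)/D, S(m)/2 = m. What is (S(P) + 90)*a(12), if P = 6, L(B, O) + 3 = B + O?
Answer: -306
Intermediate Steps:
L(B, O) = -3 + B + O (L(B, O) = -3 + (B + O) = -3 + B + O)
S(m) = 2*m
a(D) = -3 (a(D) = -6 + 3*((-3 + D + 3)/D) = -6 + 3*(D/D) = -6 + 3*1 = -6 + 3 = -3)
(S(P) + 90)*a(12) = (2*6 + 90)*(-3) = (12 + 90)*(-3) = 102*(-3) = -306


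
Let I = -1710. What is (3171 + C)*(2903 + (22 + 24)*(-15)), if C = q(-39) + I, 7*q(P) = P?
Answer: 22546044/7 ≈ 3.2209e+6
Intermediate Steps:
q(P) = P/7
C = -12009/7 (C = (1/7)*(-39) - 1710 = -39/7 - 1710 = -12009/7 ≈ -1715.6)
(3171 + C)*(2903 + (22 + 24)*(-15)) = (3171 - 12009/7)*(2903 + (22 + 24)*(-15)) = 10188*(2903 + 46*(-15))/7 = 10188*(2903 - 690)/7 = (10188/7)*2213 = 22546044/7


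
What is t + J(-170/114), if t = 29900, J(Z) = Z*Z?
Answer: 97152325/3249 ≈ 29902.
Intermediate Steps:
J(Z) = Z**2
t + J(-170/114) = 29900 + (-170/114)**2 = 29900 + (-170*1/114)**2 = 29900 + (-85/57)**2 = 29900 + 7225/3249 = 97152325/3249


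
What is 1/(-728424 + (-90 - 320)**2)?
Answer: -1/560324 ≈ -1.7847e-6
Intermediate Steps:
1/(-728424 + (-90 - 320)**2) = 1/(-728424 + (-410)**2) = 1/(-728424 + 168100) = 1/(-560324) = -1/560324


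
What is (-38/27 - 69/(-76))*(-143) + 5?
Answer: 156835/2052 ≈ 76.430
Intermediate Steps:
(-38/27 - 69/(-76))*(-143) + 5 = (-38*1/27 - 69*(-1/76))*(-143) + 5 = (-38/27 + 69/76)*(-143) + 5 = -1025/2052*(-143) + 5 = 146575/2052 + 5 = 156835/2052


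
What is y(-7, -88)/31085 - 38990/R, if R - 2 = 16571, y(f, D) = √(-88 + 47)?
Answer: -38990/16573 + I*√41/31085 ≈ -2.3526 + 0.00020599*I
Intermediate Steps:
y(f, D) = I*√41 (y(f, D) = √(-41) = I*√41)
R = 16573 (R = 2 + 16571 = 16573)
y(-7, -88)/31085 - 38990/R = (I*√41)/31085 - 38990/16573 = (I*√41)*(1/31085) - 38990*1/16573 = I*√41/31085 - 38990/16573 = -38990/16573 + I*√41/31085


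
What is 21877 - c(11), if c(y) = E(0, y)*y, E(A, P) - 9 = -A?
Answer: 21778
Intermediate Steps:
E(A, P) = 9 - A
c(y) = 9*y (c(y) = (9 - 1*0)*y = (9 + 0)*y = 9*y)
21877 - c(11) = 21877 - 9*11 = 21877 - 1*99 = 21877 - 99 = 21778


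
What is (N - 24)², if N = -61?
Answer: 7225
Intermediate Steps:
(N - 24)² = (-61 - 24)² = (-85)² = 7225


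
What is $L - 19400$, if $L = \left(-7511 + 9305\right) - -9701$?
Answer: $-7905$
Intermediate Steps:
$L = 11495$ ($L = 1794 + 9701 = 11495$)
$L - 19400 = 11495 - 19400 = -7905$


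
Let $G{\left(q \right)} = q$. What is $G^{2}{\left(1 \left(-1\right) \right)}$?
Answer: $1$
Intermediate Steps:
$G^{2}{\left(1 \left(-1\right) \right)} = \left(1 \left(-1\right)\right)^{2} = \left(-1\right)^{2} = 1$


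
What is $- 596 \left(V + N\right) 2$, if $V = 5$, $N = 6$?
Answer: $-13112$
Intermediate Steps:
$- 596 \left(V + N\right) 2 = - 596 \left(5 + 6\right) 2 = - 596 \cdot 11 \cdot 2 = \left(-596\right) 22 = -13112$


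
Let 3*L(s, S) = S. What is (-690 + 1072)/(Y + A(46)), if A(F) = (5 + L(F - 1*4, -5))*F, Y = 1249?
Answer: 1146/4207 ≈ 0.27240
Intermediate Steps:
L(s, S) = S/3
A(F) = 10*F/3 (A(F) = (5 + (⅓)*(-5))*F = (5 - 5/3)*F = 10*F/3)
(-690 + 1072)/(Y + A(46)) = (-690 + 1072)/(1249 + (10/3)*46) = 382/(1249 + 460/3) = 382/(4207/3) = 382*(3/4207) = 1146/4207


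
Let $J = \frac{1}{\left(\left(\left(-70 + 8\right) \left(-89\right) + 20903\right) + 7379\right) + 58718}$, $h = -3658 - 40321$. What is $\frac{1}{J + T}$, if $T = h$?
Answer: $- \frac{92518}{4068849121} \approx -2.2738 \cdot 10^{-5}$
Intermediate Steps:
$h = -43979$ ($h = -3658 - 40321 = -43979$)
$T = -43979$
$J = \frac{1}{92518}$ ($J = \frac{1}{\left(\left(\left(-62\right) \left(-89\right) + 20903\right) + 7379\right) + 58718} = \frac{1}{\left(\left(5518 + 20903\right) + 7379\right) + 58718} = \frac{1}{\left(26421 + 7379\right) + 58718} = \frac{1}{33800 + 58718} = \frac{1}{92518} \approx 1.0809 \cdot 10^{-5}$)
$\frac{1}{J + T} = \frac{1}{\frac{1}{92518} - 43979} = \frac{1}{- \frac{4068849121}{92518}} = - \frac{92518}{4068849121}$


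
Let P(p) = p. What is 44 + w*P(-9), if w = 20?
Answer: -136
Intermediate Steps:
44 + w*P(-9) = 44 + 20*(-9) = 44 - 180 = -136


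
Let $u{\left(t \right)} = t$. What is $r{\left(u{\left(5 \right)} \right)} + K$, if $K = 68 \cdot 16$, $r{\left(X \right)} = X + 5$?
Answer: $1098$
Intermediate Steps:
$r{\left(X \right)} = 5 + X$
$K = 1088$
$r{\left(u{\left(5 \right)} \right)} + K = \left(5 + 5\right) + 1088 = 10 + 1088 = 1098$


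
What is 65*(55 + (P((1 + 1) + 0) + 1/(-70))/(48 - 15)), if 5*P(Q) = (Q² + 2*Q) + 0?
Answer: 551031/154 ≈ 3578.1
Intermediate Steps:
P(Q) = Q²/5 + 2*Q/5 (P(Q) = ((Q² + 2*Q) + 0)/5 = (Q² + 2*Q)/5 = Q²/5 + 2*Q/5)
65*(55 + (P((1 + 1) + 0) + 1/(-70))/(48 - 15)) = 65*(55 + (((1 + 1) + 0)*(2 + ((1 + 1) + 0))/5 + 1/(-70))/(48 - 15)) = 65*(55 + ((2 + 0)*(2 + (2 + 0))/5 - 1/70)/33) = 65*(55 + ((⅕)*2*(2 + 2) - 1/70)*(1/33)) = 65*(55 + ((⅕)*2*4 - 1/70)*(1/33)) = 65*(55 + (8/5 - 1/70)*(1/33)) = 65*(55 + (111/70)*(1/33)) = 65*(55 + 37/770) = 65*(42387/770) = 551031/154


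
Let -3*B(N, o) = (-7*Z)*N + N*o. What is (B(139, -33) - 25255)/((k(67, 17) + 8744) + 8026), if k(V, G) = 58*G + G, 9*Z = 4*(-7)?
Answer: -667846/479871 ≈ -1.3917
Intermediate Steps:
Z = -28/9 (Z = (4*(-7))/9 = (⅑)*(-28) = -28/9 ≈ -3.1111)
k(V, G) = 59*G
B(N, o) = -196*N/27 - N*o/3 (B(N, o) = -((-7*(-28/9))*N + N*o)/3 = -(196*N/9 + N*o)/3 = -196*N/27 - N*o/3)
(B(139, -33) - 25255)/((k(67, 17) + 8744) + 8026) = (-1/27*139*(196 + 9*(-33)) - 25255)/((59*17 + 8744) + 8026) = (-1/27*139*(196 - 297) - 25255)/((1003 + 8744) + 8026) = (-1/27*139*(-101) - 25255)/(9747 + 8026) = (14039/27 - 25255)/17773 = -667846/27*1/17773 = -667846/479871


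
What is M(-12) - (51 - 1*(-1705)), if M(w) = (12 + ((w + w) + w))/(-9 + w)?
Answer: -12284/7 ≈ -1754.9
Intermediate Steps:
M(w) = (12 + 3*w)/(-9 + w) (M(w) = (12 + (2*w + w))/(-9 + w) = (12 + 3*w)/(-9 + w))
M(-12) - (51 - 1*(-1705)) = 3*(4 - 12)/(-9 - 12) - (51 - 1*(-1705)) = 3*(-8)/(-21) - (51 + 1705) = 3*(-1/21)*(-8) - 1*1756 = 8/7 - 1756 = -12284/7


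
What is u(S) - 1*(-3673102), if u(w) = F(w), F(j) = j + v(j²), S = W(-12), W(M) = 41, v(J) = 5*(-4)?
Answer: 3673123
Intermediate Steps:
v(J) = -20
S = 41
F(j) = -20 + j (F(j) = j - 20 = -20 + j)
u(w) = -20 + w
u(S) - 1*(-3673102) = (-20 + 41) - 1*(-3673102) = 21 + 3673102 = 3673123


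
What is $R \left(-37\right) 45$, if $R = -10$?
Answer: $16650$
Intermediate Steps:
$R \left(-37\right) 45 = \left(-10\right) \left(-37\right) 45 = 370 \cdot 45 = 16650$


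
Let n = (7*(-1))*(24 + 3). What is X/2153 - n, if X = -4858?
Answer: 402059/2153 ≈ 186.74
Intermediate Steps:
n = -189 (n = -7*27 = -189)
X/2153 - n = -4858/2153 - 1*(-189) = -4858*1/2153 + 189 = -4858/2153 + 189 = 402059/2153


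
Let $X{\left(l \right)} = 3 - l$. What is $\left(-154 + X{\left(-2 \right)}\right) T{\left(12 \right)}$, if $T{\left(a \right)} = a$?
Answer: $-1788$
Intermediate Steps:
$\left(-154 + X{\left(-2 \right)}\right) T{\left(12 \right)} = \left(-154 + \left(3 - -2\right)\right) 12 = \left(-154 + \left(3 + 2\right)\right) 12 = \left(-154 + 5\right) 12 = \left(-149\right) 12 = -1788$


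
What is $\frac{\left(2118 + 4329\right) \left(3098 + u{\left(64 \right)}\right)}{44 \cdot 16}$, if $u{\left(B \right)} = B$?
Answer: $\frac{10192707}{352} \approx 28957.0$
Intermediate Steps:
$\frac{\left(2118 + 4329\right) \left(3098 + u{\left(64 \right)}\right)}{44 \cdot 16} = \frac{\left(2118 + 4329\right) \left(3098 + 64\right)}{44 \cdot 16} = \frac{6447 \cdot 3162}{704} = 20385414 \cdot \frac{1}{704} = \frac{10192707}{352}$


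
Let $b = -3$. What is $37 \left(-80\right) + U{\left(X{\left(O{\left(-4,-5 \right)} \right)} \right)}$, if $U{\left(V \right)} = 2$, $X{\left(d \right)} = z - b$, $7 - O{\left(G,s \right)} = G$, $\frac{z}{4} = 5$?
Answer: $-2958$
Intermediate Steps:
$z = 20$ ($z = 4 \cdot 5 = 20$)
$O{\left(G,s \right)} = 7 - G$
$X{\left(d \right)} = 23$ ($X{\left(d \right)} = 20 - -3 = 20 + 3 = 23$)
$37 \left(-80\right) + U{\left(X{\left(O{\left(-4,-5 \right)} \right)} \right)} = 37 \left(-80\right) + 2 = -2960 + 2 = -2958$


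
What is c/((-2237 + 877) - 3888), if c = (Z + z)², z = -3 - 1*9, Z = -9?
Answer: -441/5248 ≈ -0.084032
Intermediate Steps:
z = -12 (z = -3 - 9 = -12)
c = 441 (c = (-9 - 12)² = (-21)² = 441)
c/((-2237 + 877) - 3888) = 441/((-2237 + 877) - 3888) = 441/(-1360 - 3888) = 441/(-5248) = 441*(-1/5248) = -441/5248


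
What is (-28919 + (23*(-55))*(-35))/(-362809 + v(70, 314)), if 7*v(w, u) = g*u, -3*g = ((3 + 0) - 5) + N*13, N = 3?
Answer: -322476/7630607 ≈ -0.042261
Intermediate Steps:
g = -37/3 (g = -(((3 + 0) - 5) + 3*13)/3 = -((3 - 5) + 39)/3 = -(-2 + 39)/3 = -⅓*37 = -37/3 ≈ -12.333)
v(w, u) = -37*u/21 (v(w, u) = (-37*u/3)/7 = -37*u/21)
(-28919 + (23*(-55))*(-35))/(-362809 + v(70, 314)) = (-28919 + (23*(-55))*(-35))/(-362809 - 37/21*314) = (-28919 - 1265*(-35))/(-362809 - 11618/21) = (-28919 + 44275)/(-7630607/21) = 15356*(-21/7630607) = -322476/7630607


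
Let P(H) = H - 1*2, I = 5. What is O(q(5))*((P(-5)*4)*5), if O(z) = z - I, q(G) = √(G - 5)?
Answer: 700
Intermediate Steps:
q(G) = √(-5 + G)
O(z) = -5 + z (O(z) = z - 1*5 = z - 5 = -5 + z)
P(H) = -2 + H (P(H) = H - 2 = -2 + H)
O(q(5))*((P(-5)*4)*5) = (-5 + √(-5 + 5))*(((-2 - 5)*4)*5) = (-5 + √0)*(-7*4*5) = (-5 + 0)*(-28*5) = -5*(-140) = 700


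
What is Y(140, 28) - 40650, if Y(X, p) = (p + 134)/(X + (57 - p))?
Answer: -6869688/169 ≈ -40649.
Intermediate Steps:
Y(X, p) = (134 + p)/(57 + X - p)
Y(140, 28) - 40650 = (134 + 28)/(57 + 140 - 1*28) - 40650 = 162/(57 + 140 - 28) - 40650 = 162/169 - 40650 = -6869688/169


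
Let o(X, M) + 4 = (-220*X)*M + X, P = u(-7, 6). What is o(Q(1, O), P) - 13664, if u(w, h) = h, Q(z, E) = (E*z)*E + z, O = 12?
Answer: -204923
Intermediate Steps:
Q(z, E) = z + z*E**2 (Q(z, E) = z*E**2 + z = z + z*E**2)
P = 6
o(X, M) = -4 + X - 220*M*X (o(X, M) = -4 + ((-220*X)*M + X) = -4 + (-220*M*X + X) = -4 + (X - 220*M*X) = -4 + X - 220*M*X)
o(Q(1, O), P) - 13664 = (-4 + 1*(1 + 12**2) - 220*6*1*(1 + 12**2)) - 13664 = (-4 + 1*(1 + 144) - 220*6*1*(1 + 144)) - 13664 = (-4 + 1*145 - 220*6*1*145) - 13664 = (-4 + 145 - 220*6*145) - 13664 = (-4 + 145 - 191400) - 13664 = -191259 - 13664 = -204923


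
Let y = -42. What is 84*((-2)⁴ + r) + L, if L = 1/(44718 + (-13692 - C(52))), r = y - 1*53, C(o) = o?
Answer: -205543463/30974 ≈ -6636.0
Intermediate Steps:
r = -95 (r = -42 - 1*53 = -42 - 53 = -95)
L = 1/30974 (L = 1/(44718 + (-13692 - 1*52)) = 1/(44718 + (-13692 - 52)) = 1/(44718 - 13744) = 1/30974 ≈ 3.2285e-5)
84*((-2)⁴ + r) + L = 84*((-2)⁴ - 95) + 1/30974 = 84*(16 - 95) + 1/30974 = 84*(-79) + 1/30974 = -6636 + 1/30974 = -205543463/30974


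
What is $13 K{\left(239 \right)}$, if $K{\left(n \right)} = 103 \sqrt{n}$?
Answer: $1339 \sqrt{239} \approx 20700.0$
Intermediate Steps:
$13 K{\left(239 \right)} = 13 \cdot 103 \sqrt{239} = 1339 \sqrt{239}$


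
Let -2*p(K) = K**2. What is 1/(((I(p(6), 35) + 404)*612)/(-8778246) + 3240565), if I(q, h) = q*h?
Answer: 1463041/4741079481217 ≈ 3.0859e-7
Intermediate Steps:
p(K) = -K**2/2
I(q, h) = h*q
1/(((I(p(6), 35) + 404)*612)/(-8778246) + 3240565) = 1/(((35*(-1/2*6**2) + 404)*612)/(-8778246) + 3240565) = 1/(((35*(-1/2*36) + 404)*612)*(-1/8778246) + 3240565) = 1/(((35*(-18) + 404)*612)*(-1/8778246) + 3240565) = 1/(((-630 + 404)*612)*(-1/8778246) + 3240565) = 1/(-226*612*(-1/8778246) + 3240565) = 1/(-138312*(-1/8778246) + 3240565) = 1/(23052/1463041 + 3240565) = 1/(4741079481217/1463041) = 1463041/4741079481217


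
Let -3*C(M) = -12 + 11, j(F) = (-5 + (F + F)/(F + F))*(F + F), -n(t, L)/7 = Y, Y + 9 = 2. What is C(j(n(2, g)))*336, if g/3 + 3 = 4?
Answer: 112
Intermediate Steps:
g = 3 (g = -9 + 3*4 = -9 + 12 = 3)
Y = -7 (Y = -9 + 2 = -7)
n(t, L) = 49 (n(t, L) = -7*(-7) = 49)
j(F) = -8*F (j(F) = (-5 + (2*F)/((2*F)))*(2*F) = (-5 + (2*F)*(1/(2*F)))*(2*F) = (-5 + 1)*(2*F) = -8*F)
C(M) = ⅓ (C(M) = -(-12 + 11)/3 = -⅓*(-1) = ⅓)
C(j(n(2, g)))*336 = (⅓)*336 = 112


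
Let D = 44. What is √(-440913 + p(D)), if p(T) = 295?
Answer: I*√440618 ≈ 663.79*I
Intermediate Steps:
√(-440913 + p(D)) = √(-440913 + 295) = √(-440618) = I*√440618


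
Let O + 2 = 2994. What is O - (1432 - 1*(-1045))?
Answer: 515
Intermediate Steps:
O = 2992 (O = -2 + 2994 = 2992)
O - (1432 - 1*(-1045)) = 2992 - (1432 - 1*(-1045)) = 2992 - (1432 + 1045) = 2992 - 1*2477 = 2992 - 2477 = 515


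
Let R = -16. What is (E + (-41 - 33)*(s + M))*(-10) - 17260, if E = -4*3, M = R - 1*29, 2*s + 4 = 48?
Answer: -34160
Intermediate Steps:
s = 22 (s = -2 + (1/2)*48 = -2 + 24 = 22)
M = -45 (M = -16 - 1*29 = -16 - 29 = -45)
E = -12
(E + (-41 - 33)*(s + M))*(-10) - 17260 = (-12 + (-41 - 33)*(22 - 45))*(-10) - 17260 = (-12 - 74*(-23))*(-10) - 17260 = (-12 + 1702)*(-10) - 17260 = 1690*(-10) - 17260 = -16900 - 17260 = -34160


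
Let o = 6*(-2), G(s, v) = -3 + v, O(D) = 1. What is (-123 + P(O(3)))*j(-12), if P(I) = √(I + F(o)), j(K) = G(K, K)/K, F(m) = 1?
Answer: -615/4 + 5*√2/4 ≈ -151.98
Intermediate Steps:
o = -12
j(K) = (-3 + K)/K
P(I) = √(1 + I) (P(I) = √(I + 1) = √(1 + I))
(-123 + P(O(3)))*j(-12) = (-123 + √(1 + 1))*((-3 - 12)/(-12)) = (-123 + √2)*(-1/12*(-15)) = (-123 + √2)*(5/4) = -615/4 + 5*√2/4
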